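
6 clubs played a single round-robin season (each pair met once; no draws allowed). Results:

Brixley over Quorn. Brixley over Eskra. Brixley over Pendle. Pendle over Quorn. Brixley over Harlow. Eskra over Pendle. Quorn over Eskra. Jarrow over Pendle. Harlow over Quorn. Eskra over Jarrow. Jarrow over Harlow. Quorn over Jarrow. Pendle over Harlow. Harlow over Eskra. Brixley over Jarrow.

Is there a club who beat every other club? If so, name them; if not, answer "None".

Brixley has 5 wins out of 5 opponents — a perfect record.

Brixley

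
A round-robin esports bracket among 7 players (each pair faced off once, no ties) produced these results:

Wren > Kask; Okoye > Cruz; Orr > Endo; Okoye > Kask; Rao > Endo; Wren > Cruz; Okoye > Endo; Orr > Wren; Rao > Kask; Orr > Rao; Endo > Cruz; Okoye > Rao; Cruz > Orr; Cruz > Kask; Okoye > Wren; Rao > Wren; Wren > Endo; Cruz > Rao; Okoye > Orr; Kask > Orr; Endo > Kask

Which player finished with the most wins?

Win totals: Kask 1, Okoye 6, Orr 3, Cruz 3, Endo 2, Wren 3, Rao 3.
Okoye leads with 6 wins (next highest: 3).

Okoye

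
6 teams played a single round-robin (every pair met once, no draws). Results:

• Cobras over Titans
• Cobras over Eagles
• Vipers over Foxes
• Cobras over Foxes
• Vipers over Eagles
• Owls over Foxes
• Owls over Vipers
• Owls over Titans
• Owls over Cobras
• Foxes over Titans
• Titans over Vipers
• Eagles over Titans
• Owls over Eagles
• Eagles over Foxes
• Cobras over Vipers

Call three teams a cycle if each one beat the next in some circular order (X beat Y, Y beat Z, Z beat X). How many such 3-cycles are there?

Of the C(6,3) = 20 triples, the cyclic ones are: {Foxes, Titans, Vipers}; {Eagles, Titans, Vipers}.
That is 2.

2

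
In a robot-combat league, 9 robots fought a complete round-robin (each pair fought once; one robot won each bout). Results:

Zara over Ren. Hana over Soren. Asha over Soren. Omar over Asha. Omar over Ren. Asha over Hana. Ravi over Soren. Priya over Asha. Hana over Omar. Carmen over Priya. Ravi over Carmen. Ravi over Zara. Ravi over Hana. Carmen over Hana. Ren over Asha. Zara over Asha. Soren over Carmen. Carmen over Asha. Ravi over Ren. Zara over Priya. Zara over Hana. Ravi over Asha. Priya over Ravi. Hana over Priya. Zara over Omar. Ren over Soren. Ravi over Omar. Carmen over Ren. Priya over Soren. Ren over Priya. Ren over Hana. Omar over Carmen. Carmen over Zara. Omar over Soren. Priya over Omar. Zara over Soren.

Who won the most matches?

Ravi

Win totals: Omar 4, Carmen 5, Ravi 7, Priya 4, Hana 3, Zara 6, Ren 4, Asha 2, Soren 1.
Ravi leads with 7 wins (next highest: 6).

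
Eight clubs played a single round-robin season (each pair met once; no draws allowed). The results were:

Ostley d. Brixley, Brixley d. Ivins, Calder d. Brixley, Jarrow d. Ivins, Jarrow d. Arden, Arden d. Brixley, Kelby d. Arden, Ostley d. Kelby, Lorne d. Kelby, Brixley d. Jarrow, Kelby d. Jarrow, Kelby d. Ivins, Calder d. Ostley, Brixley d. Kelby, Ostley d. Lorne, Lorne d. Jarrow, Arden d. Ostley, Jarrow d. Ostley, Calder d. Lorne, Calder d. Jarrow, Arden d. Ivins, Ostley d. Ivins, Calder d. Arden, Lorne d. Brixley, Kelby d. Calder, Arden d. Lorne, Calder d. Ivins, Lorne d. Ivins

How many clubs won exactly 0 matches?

1

Win totals: Jarrow 3, Lorne 4, Calder 6, Arden 4, Brixley 3, Kelby 4, Ostley 4, Ivins 0.
Exactly 0: Ivins — 1 club.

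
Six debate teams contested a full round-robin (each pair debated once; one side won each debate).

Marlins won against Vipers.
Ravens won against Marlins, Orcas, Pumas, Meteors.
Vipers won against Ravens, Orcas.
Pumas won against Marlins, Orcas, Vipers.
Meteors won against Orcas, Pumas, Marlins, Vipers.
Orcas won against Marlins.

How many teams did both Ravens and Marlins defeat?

0

Ravens beat: Meteors, Marlins, Orcas, Pumas.
Marlins beat: Vipers.
No one was beaten by both.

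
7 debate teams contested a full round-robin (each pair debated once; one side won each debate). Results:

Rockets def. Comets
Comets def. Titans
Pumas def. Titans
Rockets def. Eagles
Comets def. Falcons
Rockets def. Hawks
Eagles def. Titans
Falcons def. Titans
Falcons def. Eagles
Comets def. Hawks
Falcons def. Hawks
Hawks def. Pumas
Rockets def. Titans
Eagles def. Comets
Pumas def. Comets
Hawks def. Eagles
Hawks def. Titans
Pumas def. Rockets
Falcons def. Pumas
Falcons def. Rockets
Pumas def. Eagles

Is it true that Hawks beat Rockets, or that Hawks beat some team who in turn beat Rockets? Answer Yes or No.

Yes

Hawks did not beat Rockets directly.
Hawks beat Titans, Eagles, Pumas. Of those, Pumas beat Rockets.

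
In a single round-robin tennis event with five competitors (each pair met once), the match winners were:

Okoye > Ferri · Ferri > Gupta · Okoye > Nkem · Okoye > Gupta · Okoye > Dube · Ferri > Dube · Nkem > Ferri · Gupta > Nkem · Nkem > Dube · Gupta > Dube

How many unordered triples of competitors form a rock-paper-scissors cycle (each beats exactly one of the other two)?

Win totals: Dube 0, Ferri 2, Nkem 2, Gupta 2, Okoye 4.
A competitor with w wins dominates both others in C(w,2) triples; summing gives 0 + 1 + 1 + 1 + 6 = 9 transitive triples.
Total triples C(5,3) = 10, so cyclic triples = 10 − 9 = 1.

1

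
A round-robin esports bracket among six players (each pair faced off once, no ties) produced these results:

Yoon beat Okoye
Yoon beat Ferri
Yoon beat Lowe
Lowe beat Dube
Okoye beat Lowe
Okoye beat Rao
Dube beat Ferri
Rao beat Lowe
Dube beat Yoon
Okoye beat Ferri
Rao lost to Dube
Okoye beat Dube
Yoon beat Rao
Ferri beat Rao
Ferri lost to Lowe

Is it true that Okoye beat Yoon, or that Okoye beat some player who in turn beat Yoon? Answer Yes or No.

Yes

Okoye did not beat Yoon directly.
Okoye beat Dube, Rao, Ferri, Lowe. Of those, Dube beat Yoon.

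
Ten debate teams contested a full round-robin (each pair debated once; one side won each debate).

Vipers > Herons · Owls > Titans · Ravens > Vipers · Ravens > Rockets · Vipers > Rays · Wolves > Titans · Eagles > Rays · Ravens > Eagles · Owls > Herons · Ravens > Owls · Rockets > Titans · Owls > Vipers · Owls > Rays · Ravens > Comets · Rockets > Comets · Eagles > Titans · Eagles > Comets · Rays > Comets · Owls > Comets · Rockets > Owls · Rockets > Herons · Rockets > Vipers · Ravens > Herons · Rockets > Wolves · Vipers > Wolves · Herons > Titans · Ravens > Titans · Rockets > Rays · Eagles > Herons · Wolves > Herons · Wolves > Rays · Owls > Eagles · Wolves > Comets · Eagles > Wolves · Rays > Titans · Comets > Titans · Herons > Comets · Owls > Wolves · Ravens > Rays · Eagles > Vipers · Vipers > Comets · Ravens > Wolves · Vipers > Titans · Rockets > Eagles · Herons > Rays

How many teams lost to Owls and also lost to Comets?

Owls beat: Titans, Comets, Rays, Eagles, Vipers, Wolves, Herons.
Comets beat: Titans.
Both beat: Titans — 1.

1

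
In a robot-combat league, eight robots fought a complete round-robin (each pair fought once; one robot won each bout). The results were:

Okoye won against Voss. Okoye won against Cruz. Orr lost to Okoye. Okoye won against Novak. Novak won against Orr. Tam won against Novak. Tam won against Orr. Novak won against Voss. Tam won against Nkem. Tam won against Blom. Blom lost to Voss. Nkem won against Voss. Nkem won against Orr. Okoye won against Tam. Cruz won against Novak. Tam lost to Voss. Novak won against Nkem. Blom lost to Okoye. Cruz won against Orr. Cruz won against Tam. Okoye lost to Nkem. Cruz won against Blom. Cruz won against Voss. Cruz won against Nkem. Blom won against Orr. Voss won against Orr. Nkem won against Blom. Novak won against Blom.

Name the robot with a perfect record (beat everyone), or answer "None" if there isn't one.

Highest win total is Okoye with 6 (out of 7 possible).
Okoye lost to Nkem, so no robot went undefeated.

None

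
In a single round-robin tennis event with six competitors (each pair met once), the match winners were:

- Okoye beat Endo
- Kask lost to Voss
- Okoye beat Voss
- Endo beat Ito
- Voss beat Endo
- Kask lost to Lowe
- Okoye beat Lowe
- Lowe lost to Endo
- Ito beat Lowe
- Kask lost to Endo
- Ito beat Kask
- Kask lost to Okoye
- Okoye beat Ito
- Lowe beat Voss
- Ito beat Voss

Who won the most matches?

Okoye

Win totals: Lowe 2, Okoye 5, Endo 3, Kask 0, Voss 2, Ito 3.
Okoye leads with 5 wins (next highest: 3).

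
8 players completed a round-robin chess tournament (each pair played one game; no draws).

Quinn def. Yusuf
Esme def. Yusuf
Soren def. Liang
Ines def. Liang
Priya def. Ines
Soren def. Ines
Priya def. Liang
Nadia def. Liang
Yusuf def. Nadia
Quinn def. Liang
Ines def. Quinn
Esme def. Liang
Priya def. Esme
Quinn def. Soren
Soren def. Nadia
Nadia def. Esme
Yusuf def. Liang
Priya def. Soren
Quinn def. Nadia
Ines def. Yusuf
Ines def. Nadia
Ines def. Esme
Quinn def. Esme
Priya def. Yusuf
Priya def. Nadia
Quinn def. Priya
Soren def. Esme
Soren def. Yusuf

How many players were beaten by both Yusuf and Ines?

2

Yusuf beat: Nadia, Liang.
Ines beat: Esme, Yusuf, Nadia, Quinn, Liang.
Both beat: Nadia, Liang — 2.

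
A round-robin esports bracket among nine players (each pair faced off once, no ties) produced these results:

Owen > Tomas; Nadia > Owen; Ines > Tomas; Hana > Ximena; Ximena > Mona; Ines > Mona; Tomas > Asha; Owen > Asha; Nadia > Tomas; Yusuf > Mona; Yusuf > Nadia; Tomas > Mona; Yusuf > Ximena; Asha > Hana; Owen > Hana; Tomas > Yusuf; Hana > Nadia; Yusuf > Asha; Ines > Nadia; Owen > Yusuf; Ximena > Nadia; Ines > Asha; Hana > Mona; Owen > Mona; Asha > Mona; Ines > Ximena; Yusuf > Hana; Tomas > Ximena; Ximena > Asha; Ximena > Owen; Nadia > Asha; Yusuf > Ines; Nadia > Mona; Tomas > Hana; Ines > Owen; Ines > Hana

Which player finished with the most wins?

Win totals: Nadia 4, Ximena 4, Ines 7, Asha 2, Owen 5, Yusuf 6, Hana 3, Mona 0, Tomas 5.
Ines leads with 7 wins (next highest: 6).

Ines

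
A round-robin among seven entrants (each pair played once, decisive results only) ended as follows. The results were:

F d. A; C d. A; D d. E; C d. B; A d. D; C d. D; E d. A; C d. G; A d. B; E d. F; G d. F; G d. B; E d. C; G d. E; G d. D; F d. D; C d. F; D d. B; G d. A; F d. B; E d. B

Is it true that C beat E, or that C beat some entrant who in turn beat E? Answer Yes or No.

C did not beat E directly.
C beat A, B, D, F, G. Of those, D beat E.

Yes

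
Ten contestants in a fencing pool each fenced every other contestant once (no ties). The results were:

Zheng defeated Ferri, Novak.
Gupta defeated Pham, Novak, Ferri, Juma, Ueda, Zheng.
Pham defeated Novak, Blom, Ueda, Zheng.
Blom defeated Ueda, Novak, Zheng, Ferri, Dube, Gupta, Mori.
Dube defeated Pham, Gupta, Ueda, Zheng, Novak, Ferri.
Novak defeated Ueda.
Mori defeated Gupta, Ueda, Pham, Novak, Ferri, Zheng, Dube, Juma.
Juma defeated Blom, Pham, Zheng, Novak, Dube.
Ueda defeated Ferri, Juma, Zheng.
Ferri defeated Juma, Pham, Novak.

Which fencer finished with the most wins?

Mori

Win totals: Pham 4, Mori 8, Ferri 3, Novak 1, Blom 7, Gupta 6, Dube 6, Zheng 2, Juma 5, Ueda 3.
Mori leads with 8 wins (next highest: 7).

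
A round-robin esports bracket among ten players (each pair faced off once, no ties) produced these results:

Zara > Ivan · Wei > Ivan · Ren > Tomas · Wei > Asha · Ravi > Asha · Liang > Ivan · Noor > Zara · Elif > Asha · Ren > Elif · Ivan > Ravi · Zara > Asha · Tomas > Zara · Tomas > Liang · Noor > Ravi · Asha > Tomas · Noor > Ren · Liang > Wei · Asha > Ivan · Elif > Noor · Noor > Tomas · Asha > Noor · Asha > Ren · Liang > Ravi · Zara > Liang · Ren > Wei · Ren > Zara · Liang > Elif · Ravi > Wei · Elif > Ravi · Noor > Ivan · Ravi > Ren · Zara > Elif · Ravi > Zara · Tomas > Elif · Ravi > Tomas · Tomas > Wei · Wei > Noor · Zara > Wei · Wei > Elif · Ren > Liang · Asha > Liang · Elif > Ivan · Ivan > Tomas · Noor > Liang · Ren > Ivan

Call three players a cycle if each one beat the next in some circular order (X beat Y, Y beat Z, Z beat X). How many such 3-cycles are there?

35

Win totals: Tomas 4, Asha 5, Ravi 5, Elif 4, Wei 4, Liang 4, Zara 5, Noor 6, Ivan 2, Ren 6.
A player with w wins dominates both others in C(w,2) triples; summing gives 6 + 10 + 10 + 6 + 6 + 6 + 10 + 15 + 1 + 15 = 85 transitive triples.
Total triples C(10,3) = 120, so cyclic triples = 120 − 85 = 35.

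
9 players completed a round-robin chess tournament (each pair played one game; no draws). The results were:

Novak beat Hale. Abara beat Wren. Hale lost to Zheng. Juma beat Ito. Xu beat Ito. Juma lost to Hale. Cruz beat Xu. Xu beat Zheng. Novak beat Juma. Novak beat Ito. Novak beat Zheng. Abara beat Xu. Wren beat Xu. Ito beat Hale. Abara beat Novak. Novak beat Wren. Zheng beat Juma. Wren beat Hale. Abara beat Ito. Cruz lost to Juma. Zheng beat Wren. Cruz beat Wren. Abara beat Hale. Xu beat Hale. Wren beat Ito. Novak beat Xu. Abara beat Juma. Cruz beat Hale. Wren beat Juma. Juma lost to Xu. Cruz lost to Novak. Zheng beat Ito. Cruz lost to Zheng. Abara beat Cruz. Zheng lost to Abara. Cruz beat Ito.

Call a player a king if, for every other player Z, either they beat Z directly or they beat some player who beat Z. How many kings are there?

Ito cannot reach Novak, Abara, Wren, Xu, Zheng, Cruz in two steps.
Hale cannot reach Novak, Abara, Wren, Xu, Zheng in two steps.
Novak cannot reach Abara in two steps.
Abara reaches everyone (king).
Wren cannot reach Novak, Abara in two steps.
Juma cannot reach Novak, Abara, Zheng in two steps.
Xu cannot reach Novak, Abara in two steps.
Zheng cannot reach Novak, Abara in two steps.
Cruz cannot reach Novak, Abara in two steps.
Kings: Abara — 1.

1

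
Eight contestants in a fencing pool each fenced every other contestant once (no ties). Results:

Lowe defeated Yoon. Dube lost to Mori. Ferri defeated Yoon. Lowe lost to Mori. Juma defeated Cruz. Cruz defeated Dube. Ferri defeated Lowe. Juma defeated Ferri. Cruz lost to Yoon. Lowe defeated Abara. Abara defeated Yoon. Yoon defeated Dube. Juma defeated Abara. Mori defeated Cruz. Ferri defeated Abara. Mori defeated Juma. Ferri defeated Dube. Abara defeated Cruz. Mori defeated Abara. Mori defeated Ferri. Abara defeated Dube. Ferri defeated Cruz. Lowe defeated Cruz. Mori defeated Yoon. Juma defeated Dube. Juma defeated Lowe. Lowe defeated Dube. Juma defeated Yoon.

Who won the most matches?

Win totals: Lowe 4, Abara 3, Juma 6, Yoon 2, Cruz 1, Ferri 5, Dube 0, Mori 7.
Mori leads with 7 wins (next highest: 6).

Mori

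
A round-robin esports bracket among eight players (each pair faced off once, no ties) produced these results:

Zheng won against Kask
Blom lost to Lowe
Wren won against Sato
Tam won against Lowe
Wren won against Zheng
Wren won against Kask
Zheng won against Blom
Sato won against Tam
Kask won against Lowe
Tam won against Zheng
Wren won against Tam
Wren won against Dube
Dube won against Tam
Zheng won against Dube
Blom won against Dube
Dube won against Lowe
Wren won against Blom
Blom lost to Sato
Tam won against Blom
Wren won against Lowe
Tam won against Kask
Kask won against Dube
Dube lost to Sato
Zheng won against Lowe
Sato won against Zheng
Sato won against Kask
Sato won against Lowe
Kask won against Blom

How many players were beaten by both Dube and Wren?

Dube beat: Tam, Lowe.
Wren beat: Zheng, Dube, Tam, Blom, Kask, Sato, Lowe.
Both beat: Tam, Lowe — 2.

2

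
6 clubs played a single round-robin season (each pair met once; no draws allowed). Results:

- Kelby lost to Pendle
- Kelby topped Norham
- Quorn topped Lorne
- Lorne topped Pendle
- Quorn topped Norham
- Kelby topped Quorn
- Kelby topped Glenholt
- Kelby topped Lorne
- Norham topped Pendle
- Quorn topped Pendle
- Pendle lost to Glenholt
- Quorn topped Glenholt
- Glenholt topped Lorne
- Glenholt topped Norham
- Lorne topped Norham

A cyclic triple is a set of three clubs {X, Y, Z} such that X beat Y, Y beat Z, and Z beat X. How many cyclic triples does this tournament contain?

Win totals: Lorne 2, Norham 1, Glenholt 3, Pendle 1, Kelby 4, Quorn 4.
A club with w wins dominates both others in C(w,2) triples; summing gives 1 + 0 + 3 + 0 + 6 + 6 = 16 transitive triples.
Total triples C(6,3) = 20, so cyclic triples = 20 − 16 = 4.

4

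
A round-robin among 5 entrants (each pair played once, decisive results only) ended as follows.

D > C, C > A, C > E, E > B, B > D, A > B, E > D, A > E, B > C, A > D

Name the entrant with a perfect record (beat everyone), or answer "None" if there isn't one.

Highest win total is A with 3 (out of 4 possible).
A lost to C, so no entrant went undefeated.

None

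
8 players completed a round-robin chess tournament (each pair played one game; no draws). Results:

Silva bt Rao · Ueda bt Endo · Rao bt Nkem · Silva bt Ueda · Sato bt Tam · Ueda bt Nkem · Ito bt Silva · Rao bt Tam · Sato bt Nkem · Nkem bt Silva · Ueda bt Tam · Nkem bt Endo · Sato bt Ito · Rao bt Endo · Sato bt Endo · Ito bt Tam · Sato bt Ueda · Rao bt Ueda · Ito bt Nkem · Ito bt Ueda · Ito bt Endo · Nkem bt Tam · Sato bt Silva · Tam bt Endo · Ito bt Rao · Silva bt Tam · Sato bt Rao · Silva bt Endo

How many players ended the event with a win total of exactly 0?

Win totals: Endo 0, Ueda 3, Nkem 3, Silva 4, Rao 4, Sato 7, Tam 1, Ito 6.
Exactly 0: Endo — 1 player.

1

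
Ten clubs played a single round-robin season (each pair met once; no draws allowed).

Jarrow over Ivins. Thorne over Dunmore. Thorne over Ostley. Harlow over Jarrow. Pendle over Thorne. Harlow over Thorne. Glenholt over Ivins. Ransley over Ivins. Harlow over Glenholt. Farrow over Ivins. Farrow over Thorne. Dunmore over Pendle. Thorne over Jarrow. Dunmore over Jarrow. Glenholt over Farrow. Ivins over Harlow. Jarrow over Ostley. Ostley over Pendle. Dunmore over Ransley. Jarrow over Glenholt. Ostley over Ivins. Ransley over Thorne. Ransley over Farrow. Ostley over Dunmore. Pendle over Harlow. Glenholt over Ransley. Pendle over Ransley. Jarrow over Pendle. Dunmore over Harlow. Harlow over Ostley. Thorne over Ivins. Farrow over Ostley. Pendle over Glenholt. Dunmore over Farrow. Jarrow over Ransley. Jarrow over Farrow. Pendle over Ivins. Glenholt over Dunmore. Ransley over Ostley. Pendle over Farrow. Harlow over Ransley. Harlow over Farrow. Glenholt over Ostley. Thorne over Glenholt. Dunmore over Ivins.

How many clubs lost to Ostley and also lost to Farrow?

1

Ostley beat: Dunmore, Ivins, Pendle.
Farrow beat: Ivins, Ostley, Thorne.
Both beat: Ivins — 1.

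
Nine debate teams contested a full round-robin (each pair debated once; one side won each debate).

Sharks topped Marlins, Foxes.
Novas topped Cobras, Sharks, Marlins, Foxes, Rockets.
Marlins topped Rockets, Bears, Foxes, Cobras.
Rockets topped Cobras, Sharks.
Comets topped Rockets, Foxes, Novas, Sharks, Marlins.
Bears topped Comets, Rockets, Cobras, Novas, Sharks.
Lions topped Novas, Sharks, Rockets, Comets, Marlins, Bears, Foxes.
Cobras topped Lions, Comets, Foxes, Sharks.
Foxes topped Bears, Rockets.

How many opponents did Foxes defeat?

Foxes' results: beat Rockets, Bears; lost to Novas, Comets, Marlins, Lions, Sharks, Cobras.
That is 2 wins.

2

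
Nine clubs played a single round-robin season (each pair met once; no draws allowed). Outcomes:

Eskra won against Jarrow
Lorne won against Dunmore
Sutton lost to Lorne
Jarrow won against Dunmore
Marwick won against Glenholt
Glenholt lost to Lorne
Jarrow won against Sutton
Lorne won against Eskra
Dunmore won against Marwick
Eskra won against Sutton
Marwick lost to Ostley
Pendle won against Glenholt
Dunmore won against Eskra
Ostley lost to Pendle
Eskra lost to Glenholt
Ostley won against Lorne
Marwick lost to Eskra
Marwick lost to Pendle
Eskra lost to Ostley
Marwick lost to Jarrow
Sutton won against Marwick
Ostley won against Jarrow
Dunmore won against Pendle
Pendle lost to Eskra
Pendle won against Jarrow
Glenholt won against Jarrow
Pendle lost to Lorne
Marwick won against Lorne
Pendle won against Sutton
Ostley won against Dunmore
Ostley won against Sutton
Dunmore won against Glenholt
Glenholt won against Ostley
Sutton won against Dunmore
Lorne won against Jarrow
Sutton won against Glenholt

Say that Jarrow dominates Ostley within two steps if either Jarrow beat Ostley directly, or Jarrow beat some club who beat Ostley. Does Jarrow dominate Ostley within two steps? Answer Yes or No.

No

Jarrow did not beat Ostley directly.
Jarrow beat Dunmore, Sutton, Marwick, but each of them lost to Ostley. No two-step path.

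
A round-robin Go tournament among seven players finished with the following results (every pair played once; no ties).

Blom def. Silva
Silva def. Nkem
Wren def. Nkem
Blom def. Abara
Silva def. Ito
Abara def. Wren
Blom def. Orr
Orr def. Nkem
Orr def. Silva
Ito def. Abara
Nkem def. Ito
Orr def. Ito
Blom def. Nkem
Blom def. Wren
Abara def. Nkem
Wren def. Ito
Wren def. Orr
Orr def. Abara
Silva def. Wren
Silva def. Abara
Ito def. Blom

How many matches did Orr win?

Orr's results: beat Silva, Nkem, Abara, Ito; lost to Wren, Blom.
That is 4 wins.

4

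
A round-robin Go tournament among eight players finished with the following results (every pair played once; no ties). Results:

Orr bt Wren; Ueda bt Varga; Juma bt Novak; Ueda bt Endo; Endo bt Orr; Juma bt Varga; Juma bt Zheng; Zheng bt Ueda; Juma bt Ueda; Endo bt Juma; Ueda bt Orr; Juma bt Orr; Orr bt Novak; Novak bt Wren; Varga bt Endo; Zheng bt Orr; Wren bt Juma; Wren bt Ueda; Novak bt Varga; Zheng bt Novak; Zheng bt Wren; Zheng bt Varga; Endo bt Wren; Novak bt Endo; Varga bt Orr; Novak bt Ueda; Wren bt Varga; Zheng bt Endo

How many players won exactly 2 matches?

2

Win totals: Orr 2, Varga 2, Ueda 3, Zheng 6, Juma 5, Wren 3, Novak 4, Endo 3.
Exactly 2: Orr, Varga — 2 players.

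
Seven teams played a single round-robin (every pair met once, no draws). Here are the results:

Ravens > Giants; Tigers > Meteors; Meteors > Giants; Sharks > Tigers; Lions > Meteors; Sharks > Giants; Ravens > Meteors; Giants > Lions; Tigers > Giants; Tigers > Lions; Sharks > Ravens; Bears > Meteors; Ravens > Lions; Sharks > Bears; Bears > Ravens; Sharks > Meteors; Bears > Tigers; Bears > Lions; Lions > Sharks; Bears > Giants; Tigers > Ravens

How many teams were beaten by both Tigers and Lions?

1

Tigers beat: Giants, Lions, Meteors, Ravens.
Lions beat: Sharks, Meteors.
Both beat: Meteors — 1.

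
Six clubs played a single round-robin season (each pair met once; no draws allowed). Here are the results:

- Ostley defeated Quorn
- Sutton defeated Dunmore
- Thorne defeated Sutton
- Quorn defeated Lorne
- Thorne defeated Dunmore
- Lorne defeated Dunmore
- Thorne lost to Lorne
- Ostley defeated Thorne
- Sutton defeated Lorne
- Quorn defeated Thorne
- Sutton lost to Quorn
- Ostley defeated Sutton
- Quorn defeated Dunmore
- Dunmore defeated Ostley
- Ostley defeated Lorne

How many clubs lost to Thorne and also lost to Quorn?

Thorne beat: Sutton, Dunmore.
Quorn beat: Sutton, Lorne, Dunmore, Thorne.
Both beat: Sutton, Dunmore — 2.

2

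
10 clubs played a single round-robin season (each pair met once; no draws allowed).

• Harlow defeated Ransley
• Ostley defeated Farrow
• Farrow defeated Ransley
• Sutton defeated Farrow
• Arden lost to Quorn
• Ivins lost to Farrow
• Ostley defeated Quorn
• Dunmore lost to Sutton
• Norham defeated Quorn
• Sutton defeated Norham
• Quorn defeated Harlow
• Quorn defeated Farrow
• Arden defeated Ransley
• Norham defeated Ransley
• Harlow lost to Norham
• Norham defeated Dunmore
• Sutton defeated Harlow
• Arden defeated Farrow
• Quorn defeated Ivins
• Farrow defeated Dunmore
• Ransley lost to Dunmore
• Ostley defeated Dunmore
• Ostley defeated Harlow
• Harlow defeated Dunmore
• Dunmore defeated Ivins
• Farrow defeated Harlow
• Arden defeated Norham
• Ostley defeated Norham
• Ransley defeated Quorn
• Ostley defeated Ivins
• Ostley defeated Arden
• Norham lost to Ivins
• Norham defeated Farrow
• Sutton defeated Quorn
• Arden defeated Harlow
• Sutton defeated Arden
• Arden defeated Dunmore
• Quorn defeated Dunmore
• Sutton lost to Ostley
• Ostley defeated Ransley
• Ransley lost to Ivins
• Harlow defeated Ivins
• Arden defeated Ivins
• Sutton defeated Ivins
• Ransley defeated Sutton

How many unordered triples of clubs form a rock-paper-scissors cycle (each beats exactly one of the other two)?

Win totals: Ransley 2, Arden 6, Ostley 9, Harlow 3, Ivins 2, Farrow 4, Norham 5, Quorn 5, Sutton 7, Dunmore 2.
A club with w wins dominates both others in C(w,2) triples; summing gives 1 + 15 + 36 + 3 + 1 + 6 + 10 + 10 + 21 + 1 = 104 transitive triples.
Total triples C(10,3) = 120, so cyclic triples = 120 − 104 = 16.

16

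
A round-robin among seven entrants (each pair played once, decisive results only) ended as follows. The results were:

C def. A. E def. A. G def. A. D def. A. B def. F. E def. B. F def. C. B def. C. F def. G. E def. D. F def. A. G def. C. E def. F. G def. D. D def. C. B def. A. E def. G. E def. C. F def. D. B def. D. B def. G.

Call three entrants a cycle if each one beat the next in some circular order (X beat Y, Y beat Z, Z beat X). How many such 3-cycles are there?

0

Win totals: A 0, B 5, C 1, D 2, E 6, F 4, G 3.
An entrant with w wins dominates both others in C(w,2) triples; summing gives 0 + 10 + 0 + 1 + 15 + 6 + 3 = 35 transitive triples.
Total triples C(7,3) = 35, so cyclic triples = 35 − 35 = 0.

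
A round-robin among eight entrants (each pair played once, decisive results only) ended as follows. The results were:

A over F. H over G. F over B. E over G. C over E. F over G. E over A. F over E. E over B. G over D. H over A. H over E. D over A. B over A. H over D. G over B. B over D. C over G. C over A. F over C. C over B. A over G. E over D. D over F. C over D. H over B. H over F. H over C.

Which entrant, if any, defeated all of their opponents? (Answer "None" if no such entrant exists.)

H has 7 wins out of 7 opponents — a perfect record.

H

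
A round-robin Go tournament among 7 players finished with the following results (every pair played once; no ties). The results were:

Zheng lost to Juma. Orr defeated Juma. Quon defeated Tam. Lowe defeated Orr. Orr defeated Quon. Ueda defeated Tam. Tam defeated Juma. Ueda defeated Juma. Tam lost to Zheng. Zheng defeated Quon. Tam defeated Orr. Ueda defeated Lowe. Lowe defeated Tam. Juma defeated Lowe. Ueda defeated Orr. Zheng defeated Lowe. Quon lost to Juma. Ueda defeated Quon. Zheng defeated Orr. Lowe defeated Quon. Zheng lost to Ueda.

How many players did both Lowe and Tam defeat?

Lowe beat: Orr, Quon, Tam.
Tam beat: Orr, Juma.
Both beat: Orr — 1.

1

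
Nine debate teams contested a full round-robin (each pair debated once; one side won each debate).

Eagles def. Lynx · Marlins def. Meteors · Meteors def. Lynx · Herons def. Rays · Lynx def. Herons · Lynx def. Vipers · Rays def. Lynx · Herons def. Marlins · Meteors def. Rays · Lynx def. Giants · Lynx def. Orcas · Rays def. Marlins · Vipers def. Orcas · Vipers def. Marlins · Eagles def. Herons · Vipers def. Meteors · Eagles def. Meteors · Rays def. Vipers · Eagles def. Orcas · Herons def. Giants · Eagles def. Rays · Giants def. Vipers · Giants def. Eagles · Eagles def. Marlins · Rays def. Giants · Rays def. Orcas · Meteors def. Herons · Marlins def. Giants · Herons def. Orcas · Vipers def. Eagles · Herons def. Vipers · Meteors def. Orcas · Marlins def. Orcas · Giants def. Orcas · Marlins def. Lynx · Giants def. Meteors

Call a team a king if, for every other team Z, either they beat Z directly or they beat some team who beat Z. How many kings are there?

Herons reaches everyone (king).
Orcas cannot reach Herons, Rays, Lynx, Meteors, Giants, Vipers, Eagles, Marlins in two steps.
Rays reaches everyone (king).
Lynx reaches everyone (king).
Meteors cannot reach Eagles in two steps.
Giants reaches everyone (king).
Vipers reaches everyone (king).
Eagles reaches everyone (king).
Marlins reaches everyone (king).
Kings: Herons, Rays, Lynx, Giants, Vipers, Eagles, Marlins — 7.

7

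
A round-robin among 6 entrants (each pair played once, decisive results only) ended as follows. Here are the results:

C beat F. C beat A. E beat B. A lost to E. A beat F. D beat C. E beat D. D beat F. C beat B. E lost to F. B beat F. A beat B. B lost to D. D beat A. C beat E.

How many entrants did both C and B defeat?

C beat: A, B, E, F.
B beat: F.
Both beat: F — 1.

1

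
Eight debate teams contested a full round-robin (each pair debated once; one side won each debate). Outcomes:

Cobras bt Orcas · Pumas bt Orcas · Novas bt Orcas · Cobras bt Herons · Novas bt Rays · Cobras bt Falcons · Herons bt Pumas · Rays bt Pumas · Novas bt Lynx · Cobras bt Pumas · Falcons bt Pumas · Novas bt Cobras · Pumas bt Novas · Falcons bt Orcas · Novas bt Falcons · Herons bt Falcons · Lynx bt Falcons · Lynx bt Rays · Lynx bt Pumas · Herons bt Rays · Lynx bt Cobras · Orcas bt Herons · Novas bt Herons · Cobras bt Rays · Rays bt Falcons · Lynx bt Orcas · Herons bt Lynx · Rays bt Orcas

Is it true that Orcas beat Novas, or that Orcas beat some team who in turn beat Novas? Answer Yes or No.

Orcas did not beat Novas directly.
Orcas beat Herons, but each of them lost to Novas. No two-step path.

No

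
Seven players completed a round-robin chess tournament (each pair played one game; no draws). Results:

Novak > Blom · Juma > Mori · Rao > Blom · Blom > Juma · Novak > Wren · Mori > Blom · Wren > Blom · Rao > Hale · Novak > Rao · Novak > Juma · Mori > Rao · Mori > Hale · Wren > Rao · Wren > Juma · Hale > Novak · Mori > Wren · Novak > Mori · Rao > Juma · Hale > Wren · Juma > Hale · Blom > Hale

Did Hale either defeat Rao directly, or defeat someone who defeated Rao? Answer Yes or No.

Hale did not beat Rao directly.
Hale beat Novak, Wren. Of those, Novak beat Rao.

Yes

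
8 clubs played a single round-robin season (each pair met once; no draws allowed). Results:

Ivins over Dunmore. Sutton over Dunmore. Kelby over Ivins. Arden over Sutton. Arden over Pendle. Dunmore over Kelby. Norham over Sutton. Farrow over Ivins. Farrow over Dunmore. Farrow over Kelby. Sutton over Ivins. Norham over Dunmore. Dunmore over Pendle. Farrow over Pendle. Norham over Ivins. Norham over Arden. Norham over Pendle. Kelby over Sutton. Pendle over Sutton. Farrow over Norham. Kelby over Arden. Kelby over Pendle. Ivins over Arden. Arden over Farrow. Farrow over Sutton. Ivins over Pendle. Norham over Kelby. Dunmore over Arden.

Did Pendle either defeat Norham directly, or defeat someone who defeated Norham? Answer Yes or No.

Pendle did not beat Norham directly.
Pendle beat Sutton, but each of them lost to Norham. No two-step path.

No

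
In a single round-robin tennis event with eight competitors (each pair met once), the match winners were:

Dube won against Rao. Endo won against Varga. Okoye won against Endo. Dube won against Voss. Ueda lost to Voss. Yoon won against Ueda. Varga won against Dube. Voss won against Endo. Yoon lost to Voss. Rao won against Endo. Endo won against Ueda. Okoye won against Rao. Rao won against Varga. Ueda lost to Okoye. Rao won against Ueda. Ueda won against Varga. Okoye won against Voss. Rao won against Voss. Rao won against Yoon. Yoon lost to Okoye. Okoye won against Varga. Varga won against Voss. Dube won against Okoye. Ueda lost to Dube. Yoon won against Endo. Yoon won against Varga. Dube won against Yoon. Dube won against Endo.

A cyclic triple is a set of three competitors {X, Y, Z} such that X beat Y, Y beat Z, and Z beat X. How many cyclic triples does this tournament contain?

Win totals: Voss 3, Varga 2, Endo 2, Dube 6, Okoye 6, Yoon 3, Ueda 1, Rao 5.
A competitor with w wins dominates both others in C(w,2) triples; summing gives 3 + 1 + 1 + 15 + 15 + 3 + 0 + 10 = 48 transitive triples.
Total triples C(8,3) = 56, so cyclic triples = 56 − 48 = 8.

8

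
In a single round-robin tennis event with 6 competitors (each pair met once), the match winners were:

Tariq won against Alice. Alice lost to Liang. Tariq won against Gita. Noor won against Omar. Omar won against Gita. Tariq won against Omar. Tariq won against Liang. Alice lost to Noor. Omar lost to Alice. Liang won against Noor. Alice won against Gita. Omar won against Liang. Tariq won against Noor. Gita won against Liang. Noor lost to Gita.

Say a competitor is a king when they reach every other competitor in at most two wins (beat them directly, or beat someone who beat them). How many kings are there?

1

Tariq reaches everyone (king).
Gita cannot reach Tariq in two steps.
Alice cannot reach Tariq in two steps.
Omar cannot reach Tariq in two steps.
Liang cannot reach Tariq in two steps.
Noor cannot reach Tariq in two steps.
Kings: Tariq — 1.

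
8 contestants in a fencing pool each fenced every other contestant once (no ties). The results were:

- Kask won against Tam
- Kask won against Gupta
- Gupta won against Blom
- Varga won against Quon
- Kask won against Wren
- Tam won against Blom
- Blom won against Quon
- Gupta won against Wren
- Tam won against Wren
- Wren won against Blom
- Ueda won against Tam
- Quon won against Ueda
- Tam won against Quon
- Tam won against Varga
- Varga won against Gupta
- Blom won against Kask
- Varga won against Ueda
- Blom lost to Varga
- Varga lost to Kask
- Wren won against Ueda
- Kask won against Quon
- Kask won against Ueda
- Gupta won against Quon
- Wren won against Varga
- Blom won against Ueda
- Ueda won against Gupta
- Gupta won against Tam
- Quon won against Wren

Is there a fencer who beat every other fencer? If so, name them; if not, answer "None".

None

Highest win total is Kask with 6 (out of 7 possible).
Kask lost to Blom, so no fencer went undefeated.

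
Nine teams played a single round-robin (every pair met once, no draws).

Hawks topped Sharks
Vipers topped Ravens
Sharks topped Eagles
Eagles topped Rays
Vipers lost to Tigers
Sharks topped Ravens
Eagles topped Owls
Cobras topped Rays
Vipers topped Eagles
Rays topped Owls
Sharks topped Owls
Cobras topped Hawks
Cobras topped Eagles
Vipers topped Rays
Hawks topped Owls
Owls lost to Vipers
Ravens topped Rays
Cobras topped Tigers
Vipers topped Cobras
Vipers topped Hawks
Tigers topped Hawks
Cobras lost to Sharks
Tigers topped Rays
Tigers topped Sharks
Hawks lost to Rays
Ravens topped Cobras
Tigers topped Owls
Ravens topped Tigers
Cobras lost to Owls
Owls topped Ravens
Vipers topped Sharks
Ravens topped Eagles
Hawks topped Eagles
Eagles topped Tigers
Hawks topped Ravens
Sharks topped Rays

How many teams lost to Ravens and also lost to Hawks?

Ravens beat: Tigers, Cobras, Rays, Eagles.
Hawks beat: Sharks, Owls, Ravens, Eagles.
Both beat: Eagles — 1.

1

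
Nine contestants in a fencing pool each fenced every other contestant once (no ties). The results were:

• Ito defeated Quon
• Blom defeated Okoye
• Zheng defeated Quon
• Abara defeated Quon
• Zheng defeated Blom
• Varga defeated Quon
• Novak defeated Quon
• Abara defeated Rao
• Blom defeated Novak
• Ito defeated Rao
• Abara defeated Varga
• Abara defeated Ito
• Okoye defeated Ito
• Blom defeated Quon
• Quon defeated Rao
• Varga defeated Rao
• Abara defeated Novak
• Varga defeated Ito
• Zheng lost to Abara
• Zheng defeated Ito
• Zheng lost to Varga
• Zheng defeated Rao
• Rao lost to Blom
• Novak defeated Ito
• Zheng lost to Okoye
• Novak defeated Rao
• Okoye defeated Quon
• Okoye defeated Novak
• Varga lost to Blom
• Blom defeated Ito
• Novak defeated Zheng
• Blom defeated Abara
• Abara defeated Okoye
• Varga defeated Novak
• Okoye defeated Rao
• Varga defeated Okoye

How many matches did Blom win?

7

Blom's results: beat Ito, Quon, Okoye, Rao, Varga, Novak, Abara; lost to Zheng.
That is 7 wins.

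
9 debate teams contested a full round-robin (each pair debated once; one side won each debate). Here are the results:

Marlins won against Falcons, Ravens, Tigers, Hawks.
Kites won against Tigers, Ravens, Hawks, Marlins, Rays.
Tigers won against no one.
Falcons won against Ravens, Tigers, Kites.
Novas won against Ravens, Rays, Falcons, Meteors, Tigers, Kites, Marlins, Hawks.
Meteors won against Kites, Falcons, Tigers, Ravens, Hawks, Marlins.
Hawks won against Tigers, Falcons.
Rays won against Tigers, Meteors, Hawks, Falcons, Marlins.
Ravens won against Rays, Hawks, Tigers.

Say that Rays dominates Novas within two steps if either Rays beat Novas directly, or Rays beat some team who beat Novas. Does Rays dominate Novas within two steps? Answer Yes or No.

Rays did not beat Novas directly.
Rays beat Tigers, Meteors, Marlins, Hawks, Falcons, but each of them lost to Novas. No two-step path.

No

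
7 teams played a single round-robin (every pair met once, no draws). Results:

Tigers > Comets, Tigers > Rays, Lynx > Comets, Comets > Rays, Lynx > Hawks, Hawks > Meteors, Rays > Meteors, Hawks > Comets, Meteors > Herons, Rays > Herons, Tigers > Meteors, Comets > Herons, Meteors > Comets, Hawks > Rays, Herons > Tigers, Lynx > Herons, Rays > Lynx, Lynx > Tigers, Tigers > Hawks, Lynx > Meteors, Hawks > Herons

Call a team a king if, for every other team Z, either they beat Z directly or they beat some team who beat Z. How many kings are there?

4

Rays reaches everyone (king).
Meteors cannot reach Lynx, Hawks in two steps.
Lynx reaches everyone (king).
Tigers reaches everyone (king).
Hawks reaches everyone (king).
Comets cannot reach Hawks in two steps.
Herons cannot reach Lynx in two steps.
Kings: Rays, Lynx, Tigers, Hawks — 4.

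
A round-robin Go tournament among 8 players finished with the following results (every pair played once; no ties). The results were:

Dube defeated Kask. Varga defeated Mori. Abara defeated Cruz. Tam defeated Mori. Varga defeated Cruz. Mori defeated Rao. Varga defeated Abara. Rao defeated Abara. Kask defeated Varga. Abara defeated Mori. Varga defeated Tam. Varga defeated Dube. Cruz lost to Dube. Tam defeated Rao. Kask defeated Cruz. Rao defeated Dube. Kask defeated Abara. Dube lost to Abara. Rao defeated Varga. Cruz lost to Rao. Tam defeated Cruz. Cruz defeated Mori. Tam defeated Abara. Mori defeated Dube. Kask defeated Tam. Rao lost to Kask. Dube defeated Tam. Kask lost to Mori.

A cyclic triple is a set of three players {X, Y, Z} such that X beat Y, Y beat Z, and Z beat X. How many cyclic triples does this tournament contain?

15

Win totals: Cruz 1, Rao 4, Tam 4, Mori 3, Dube 3, Varga 5, Abara 3, Kask 5.
A player with w wins dominates both others in C(w,2) triples; summing gives 0 + 6 + 6 + 3 + 3 + 10 + 3 + 10 = 41 transitive triples.
Total triples C(8,3) = 56, so cyclic triples = 56 − 41 = 15.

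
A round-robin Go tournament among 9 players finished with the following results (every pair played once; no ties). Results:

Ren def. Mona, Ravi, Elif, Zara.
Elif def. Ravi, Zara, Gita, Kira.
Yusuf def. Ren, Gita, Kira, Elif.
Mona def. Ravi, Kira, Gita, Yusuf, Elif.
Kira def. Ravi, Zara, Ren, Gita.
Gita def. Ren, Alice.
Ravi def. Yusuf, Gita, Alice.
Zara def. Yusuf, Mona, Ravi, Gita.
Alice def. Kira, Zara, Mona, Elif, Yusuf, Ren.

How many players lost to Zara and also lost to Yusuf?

1

Zara beat: Ravi, Gita, Mona, Yusuf.
Yusuf beat: Ren, Kira, Elif, Gita.
Both beat: Gita — 1.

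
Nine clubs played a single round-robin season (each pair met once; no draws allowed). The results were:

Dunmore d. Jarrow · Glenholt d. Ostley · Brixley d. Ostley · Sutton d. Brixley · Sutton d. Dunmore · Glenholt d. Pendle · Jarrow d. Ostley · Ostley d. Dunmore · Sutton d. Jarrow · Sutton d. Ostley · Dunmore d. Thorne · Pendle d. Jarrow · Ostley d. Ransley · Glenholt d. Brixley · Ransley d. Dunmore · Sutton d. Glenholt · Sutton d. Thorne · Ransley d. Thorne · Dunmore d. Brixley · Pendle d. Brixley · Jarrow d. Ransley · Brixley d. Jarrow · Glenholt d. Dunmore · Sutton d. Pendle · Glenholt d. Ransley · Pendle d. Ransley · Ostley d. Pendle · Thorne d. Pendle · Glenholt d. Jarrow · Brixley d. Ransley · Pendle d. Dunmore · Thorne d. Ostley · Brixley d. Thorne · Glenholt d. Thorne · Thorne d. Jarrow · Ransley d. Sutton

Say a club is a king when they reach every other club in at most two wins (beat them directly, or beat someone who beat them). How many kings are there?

3

Sutton reaches everyone (king).
Brixley cannot reach Glenholt in two steps.
Jarrow cannot reach Brixley, Glenholt in two steps.
Dunmore cannot reach Sutton, Glenholt in two steps.
Glenholt reaches everyone (king).
Pendle cannot reach Glenholt in two steps.
Ransley reaches everyone (king).
Ostley cannot reach Glenholt in two steps.
Thorne cannot reach Sutton, Glenholt in two steps.
Kings: Sutton, Glenholt, Ransley — 3.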